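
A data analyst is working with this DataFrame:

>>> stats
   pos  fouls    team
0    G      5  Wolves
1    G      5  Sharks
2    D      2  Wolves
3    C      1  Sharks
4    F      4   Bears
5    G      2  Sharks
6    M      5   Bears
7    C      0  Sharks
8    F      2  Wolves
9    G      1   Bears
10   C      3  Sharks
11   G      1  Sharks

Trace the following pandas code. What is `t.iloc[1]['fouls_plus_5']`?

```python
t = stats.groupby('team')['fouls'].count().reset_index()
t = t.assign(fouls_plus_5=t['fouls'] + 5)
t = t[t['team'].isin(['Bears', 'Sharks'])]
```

11

group by team, count of fouls:
team
Bears     3
Sharks    6
Wolves    3
Name: fouls, dtype: int64
reset_index():
     team  fouls
0   Bears      3
1  Sharks      6
2  Wolves      3
add column fouls_plus_5 = t['fouls'] + 5:
     team  fouls  fouls_plus_5
0   Bears      3             8
1  Sharks      6            11
2  Wolves      3             8
filter rows where team in ['Bears', 'Sharks']:
     team  fouls  fouls_plus_5
0   Bears      3             8
1  Sharks      6            11
Reading off the value at position 1, column 'fouls_plus_5', we get 11.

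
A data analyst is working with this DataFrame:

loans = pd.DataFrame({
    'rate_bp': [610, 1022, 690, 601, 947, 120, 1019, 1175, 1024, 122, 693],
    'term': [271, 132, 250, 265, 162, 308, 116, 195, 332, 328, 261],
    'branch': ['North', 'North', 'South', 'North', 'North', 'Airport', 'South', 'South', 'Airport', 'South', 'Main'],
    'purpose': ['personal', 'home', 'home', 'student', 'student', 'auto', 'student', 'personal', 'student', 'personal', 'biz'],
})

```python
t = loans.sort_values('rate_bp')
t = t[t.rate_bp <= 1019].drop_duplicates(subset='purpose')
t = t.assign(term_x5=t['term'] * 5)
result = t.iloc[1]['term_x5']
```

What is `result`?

1640

sort by rate_bp:
    rate_bp  term   branch   purpose
5       120   308  Airport      auto
9       122   328    South  personal
3       601   265    North   student
0       610   271    North  personal
2       690   250    South      home
10      693   261     Main       biz
4       947   162    North   student
6      1019   116    South   student
1      1022   132    North      home
8      1024   332  Airport   student
7      1175   195    South  personal
filter rows where rate_bp <= 1019:
    rate_bp  term   branch   purpose
5       120   308  Airport      auto
9       122   328    South  personal
3       601   265    North   student
0       610   271    North  personal
2       690   250    South      home
10      693   261     Main       biz
4       947   162    North   student
6      1019   116    South   student
drop duplicate purpose (keep=first):
    rate_bp  term   branch   purpose
5       120   308  Airport      auto
9       122   328    South  personal
3       601   265    North   student
2       690   250    South      home
10      693   261     Main       biz
add column term_x5 = t['term'] * 5:
    rate_bp  term   branch   purpose  term_x5
5       120   308  Airport      auto     1540
9       122   328    South  personal     1640
3       601   265    North   student     1325
2       690   250    South      home     1250
10      693   261     Main       biz     1305
Taking the value at position 1, column 'term_x5' gives 1640.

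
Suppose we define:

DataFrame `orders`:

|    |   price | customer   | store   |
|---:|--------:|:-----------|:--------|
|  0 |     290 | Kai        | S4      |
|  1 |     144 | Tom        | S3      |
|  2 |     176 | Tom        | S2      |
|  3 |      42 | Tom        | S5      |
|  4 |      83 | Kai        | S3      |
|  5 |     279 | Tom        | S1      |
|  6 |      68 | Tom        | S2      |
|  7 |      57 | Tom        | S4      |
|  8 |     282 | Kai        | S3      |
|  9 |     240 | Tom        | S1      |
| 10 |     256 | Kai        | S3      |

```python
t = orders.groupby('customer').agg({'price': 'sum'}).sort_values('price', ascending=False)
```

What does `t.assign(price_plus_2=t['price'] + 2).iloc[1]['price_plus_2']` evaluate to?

913

group by customer, sum of price:
          price
customer       
Kai         911
Tom        1006
sort by price descending:
          price
customer       
Tom        1006
Kai         911
add column price_plus_2 = t['price'] + 2:
          price  price_plus_2
customer                     
Tom        1006          1008
Kai         911           913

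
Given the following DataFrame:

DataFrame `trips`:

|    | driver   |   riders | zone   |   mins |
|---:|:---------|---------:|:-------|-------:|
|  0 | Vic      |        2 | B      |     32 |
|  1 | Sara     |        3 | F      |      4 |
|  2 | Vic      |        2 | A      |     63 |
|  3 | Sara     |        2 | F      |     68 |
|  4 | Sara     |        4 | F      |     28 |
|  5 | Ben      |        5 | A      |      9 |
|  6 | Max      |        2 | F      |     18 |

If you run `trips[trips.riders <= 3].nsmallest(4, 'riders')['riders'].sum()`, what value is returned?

8

filter rows where riders <= 3:
  driver  riders zone  mins
0    Vic       2    B    32
1   Sara       3    F     4
2    Vic       2    A    63
3   Sara       2    F    68
6    Max       2    F    18
take 4 rows with smallest riders:
  driver  riders zone  mins
0    Vic       2    B    32
2    Vic       2    A    63
3   Sara       2    F    68
6    Max       2    F    18
So sum() = 8.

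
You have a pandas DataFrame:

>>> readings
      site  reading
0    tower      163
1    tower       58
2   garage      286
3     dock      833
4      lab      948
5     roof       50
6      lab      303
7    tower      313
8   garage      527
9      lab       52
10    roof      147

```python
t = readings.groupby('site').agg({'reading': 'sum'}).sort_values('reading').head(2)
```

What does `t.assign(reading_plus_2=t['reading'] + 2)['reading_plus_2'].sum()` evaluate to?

735

group by site, sum of reading:
        reading
site           
dock        833
garage      813
lab        1303
roof        197
tower       534
sort by reading:
        reading
site           
roof        197
tower       534
garage      813
dock        833
lab        1303
take first 2 rows:
       reading
site          
roof       197
tower      534
add column reading_plus_2 = t['reading'] + 2:
       reading  reading_plus_2
site                          
roof       197             199
tower      534             536
Reading off the sum of column 'reading_plus_2', we get 735.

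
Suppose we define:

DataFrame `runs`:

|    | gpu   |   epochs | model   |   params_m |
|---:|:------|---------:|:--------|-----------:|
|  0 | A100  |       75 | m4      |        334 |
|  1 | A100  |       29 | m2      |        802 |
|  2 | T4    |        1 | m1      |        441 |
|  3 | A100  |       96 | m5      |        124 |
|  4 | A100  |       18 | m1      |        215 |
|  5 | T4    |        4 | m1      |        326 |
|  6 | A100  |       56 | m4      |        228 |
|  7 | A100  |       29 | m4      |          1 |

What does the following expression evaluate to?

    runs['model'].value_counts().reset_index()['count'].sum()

8

value_counts of model:
model
m4    3
m1    3
m2    1
m5    1
Name: count, dtype: int64
reset_index():
  model  count
0    m4      3
1    m1      3
2    m2      1
3    m5      1
So sum() = 8.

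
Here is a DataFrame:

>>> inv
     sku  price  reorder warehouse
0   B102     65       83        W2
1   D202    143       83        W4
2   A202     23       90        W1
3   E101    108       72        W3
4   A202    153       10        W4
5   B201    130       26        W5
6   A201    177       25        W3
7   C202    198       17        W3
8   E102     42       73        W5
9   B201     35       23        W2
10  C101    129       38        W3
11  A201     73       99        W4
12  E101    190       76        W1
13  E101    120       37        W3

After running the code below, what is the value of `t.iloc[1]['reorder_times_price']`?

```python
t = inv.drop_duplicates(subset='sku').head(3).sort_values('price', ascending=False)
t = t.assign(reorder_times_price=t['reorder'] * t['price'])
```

drop duplicate sku (keep=first):
     sku  price  reorder warehouse
0   B102     65       83        W2
1   D202    143       83        W4
2   A202     23       90        W1
3   E101    108       72        W3
5   B201    130       26        W5
6   A201    177       25        W3
7   C202    198       17        W3
8   E102     42       73        W5
10  C101    129       38        W3
take first 3 rows:
    sku  price  reorder warehouse
0  B102     65       83        W2
1  D202    143       83        W4
2  A202     23       90        W1
sort by price descending:
    sku  price  reorder warehouse
1  D202    143       83        W4
0  B102     65       83        W2
2  A202     23       90        W1
add column reorder_times_price = t['reorder'] * t['price']:
    sku  price  reorder warehouse  reorder_times_price
1  D202    143       83        W4                11869
0  B102     65       83        W2                 5395
2  A202     23       90        W1                 2070
value at position 1, column 'reorder_times_price' → 5395

5395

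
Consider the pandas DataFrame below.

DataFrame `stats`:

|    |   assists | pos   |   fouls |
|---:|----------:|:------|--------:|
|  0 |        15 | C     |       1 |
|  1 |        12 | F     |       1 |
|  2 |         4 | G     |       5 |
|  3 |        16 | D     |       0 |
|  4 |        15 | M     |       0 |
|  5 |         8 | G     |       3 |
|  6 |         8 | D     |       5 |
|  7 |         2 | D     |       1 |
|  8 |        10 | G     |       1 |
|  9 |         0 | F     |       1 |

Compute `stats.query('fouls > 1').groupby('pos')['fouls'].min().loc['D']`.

5

filter rows where fouls > 1:
   assists pos  fouls
2        4   G      5
5        8   G      3
6        8   D      5
group by pos, min of fouls:
pos
D    5
G    3
Name: fouls, dtype: int64
Finally, value at index 'D' = 5.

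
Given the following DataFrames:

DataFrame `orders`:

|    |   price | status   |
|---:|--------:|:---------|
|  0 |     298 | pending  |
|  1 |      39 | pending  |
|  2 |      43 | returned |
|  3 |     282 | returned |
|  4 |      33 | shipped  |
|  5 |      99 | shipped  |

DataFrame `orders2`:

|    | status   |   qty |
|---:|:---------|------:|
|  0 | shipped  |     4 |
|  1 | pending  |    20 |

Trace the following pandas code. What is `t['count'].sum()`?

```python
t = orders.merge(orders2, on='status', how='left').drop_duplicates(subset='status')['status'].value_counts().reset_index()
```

3

merge on 'status' (how='left') → 6 rows:
   price    status   qty
0    298   pending  20.0
1     39   pending  20.0
2     43  returned   NaN
3    282  returned   NaN
4     33   shipped   4.0
5     99   shipped   4.0
drop duplicate status (keep=first):
   price    status   qty
0    298   pending  20.0
2     43  returned   NaN
4     33   shipped   4.0
value_counts of status:
status
pending     1
returned    1
shipped     1
Name: count, dtype: int64
reset_index():
     status  count
0   pending      1
1  returned      1
2   shipped      1
The sum of column 'count' is 3.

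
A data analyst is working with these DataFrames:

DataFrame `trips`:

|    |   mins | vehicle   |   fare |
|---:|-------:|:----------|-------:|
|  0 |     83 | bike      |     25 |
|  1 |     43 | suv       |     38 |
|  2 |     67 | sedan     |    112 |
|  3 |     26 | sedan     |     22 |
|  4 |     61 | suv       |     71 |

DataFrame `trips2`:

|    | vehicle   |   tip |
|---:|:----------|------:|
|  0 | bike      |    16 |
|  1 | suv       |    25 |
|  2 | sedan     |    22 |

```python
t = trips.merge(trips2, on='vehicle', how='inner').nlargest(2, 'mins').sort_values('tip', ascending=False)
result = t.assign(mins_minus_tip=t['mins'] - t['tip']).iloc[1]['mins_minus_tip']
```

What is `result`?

67

merge on 'vehicle' (how='inner') → 5 rows:
   mins vehicle  fare  tip
0    83    bike    25   16
1    43     suv    38   25
2    67   sedan   112   22
3    26   sedan    22   22
4    61     suv    71   25
take 2 rows with largest mins:
   mins vehicle  fare  tip
0    83    bike    25   16
2    67   sedan   112   22
sort by tip descending:
   mins vehicle  fare  tip
2    67   sedan   112   22
0    83    bike    25   16
add column mins_minus_tip = t['mins'] - t['tip']:
   mins vehicle  fare  tip  mins_minus_tip
2    67   sedan   112   22              45
0    83    bike    25   16              67
Reading off the value at position 1, column 'mins_minus_tip', we get 67.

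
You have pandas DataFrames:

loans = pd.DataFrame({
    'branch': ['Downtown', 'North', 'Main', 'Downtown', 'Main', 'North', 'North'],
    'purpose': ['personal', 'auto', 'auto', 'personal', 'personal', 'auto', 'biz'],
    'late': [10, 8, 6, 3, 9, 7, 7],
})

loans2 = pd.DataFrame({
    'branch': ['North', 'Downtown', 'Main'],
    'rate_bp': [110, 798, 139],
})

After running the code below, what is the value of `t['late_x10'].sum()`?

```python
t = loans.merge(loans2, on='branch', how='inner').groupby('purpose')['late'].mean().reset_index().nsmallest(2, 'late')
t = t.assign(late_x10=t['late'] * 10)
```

merge on 'branch' (how='inner') → 7 rows:
     branch   purpose  late  rate_bp
0  Downtown  personal    10      798
1     North      auto     8      110
2      Main      auto     6      139
3  Downtown  personal     3      798
4      Main  personal     9      139
5     North      auto     7      110
6     North       biz     7      110
group by purpose, mean of late:
purpose
auto        7.000000
biz         7.000000
personal    7.333333
Name: late, dtype: float64
reset_index():
    purpose      late
0      auto  7.000000
1       biz  7.000000
2  personal  7.333333
take 2 rows with smallest late:
  purpose  late
0    auto   7.0
1     biz   7.0
add column late_x10 = t['late'] * 10:
  purpose  late  late_x10
0    auto   7.0      70.0
1     biz   7.0      70.0

140.0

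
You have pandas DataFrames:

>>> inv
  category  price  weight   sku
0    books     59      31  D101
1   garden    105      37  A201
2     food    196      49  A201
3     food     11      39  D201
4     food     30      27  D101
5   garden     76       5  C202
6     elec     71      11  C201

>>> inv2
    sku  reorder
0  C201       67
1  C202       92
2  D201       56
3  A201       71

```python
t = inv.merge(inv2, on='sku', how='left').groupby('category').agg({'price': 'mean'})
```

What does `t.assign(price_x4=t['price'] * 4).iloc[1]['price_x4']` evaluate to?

merge on 'sku' (how='left') → 7 rows:
  category  price  weight   sku  reorder
0    books     59      31  D101      NaN
1   garden    105      37  A201     71.0
2     food    196      49  A201     71.0
3     food     11      39  D201     56.0
4     food     30      27  D101      NaN
5   garden     76       5  C202     92.0
6     elec     71      11  C201     67.0
group by category, mean of price:
          price
category       
books      59.0
elec       71.0
food       79.0
garden     90.5
add column price_x4 = t['price'] * 4:
          price  price_x4
category                 
books      59.0     236.0
elec       71.0     284.0
food       79.0     316.0
garden     90.5     362.0
value at position 1, column 'price_x4' → 284.0

284.0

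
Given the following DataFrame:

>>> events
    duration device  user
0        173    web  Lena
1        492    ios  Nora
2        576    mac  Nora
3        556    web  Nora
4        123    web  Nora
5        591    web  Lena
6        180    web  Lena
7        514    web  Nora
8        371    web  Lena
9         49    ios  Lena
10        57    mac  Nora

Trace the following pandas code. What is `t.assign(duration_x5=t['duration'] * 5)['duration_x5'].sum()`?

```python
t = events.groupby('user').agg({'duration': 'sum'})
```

group by user, sum of duration:
      duration
user          
Lena      1364
Nora      2318
add column duration_x5 = t['duration'] * 5:
      duration  duration_x5
user                       
Lena      1364         6820
Nora      2318        11590
Finally, sum of column 'duration_x5' = 18410.

18410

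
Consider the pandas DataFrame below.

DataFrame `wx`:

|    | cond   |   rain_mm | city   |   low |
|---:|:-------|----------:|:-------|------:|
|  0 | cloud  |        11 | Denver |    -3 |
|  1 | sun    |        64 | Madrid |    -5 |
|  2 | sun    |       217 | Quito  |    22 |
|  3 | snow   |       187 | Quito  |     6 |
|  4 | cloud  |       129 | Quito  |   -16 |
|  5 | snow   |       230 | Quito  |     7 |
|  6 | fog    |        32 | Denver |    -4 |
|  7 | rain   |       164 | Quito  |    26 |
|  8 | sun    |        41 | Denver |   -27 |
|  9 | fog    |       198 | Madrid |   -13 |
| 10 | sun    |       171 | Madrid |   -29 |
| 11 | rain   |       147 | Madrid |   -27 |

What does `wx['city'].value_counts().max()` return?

value_counts of city:
city
Quito     5
Madrid    4
Denver    3
Name: count, dtype: int64
The max of the resulting series is 5.

5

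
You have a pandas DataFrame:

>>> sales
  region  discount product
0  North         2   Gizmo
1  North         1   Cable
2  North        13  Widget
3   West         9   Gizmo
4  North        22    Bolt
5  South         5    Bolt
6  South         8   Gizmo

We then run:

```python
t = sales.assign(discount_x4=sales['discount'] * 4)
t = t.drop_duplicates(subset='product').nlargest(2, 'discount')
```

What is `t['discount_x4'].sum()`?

add column discount_x4 = sales['discount'] * 4:
  region  discount product  discount_x4
0  North         2   Gizmo            8
1  North         1   Cable            4
2  North        13  Widget           52
3   West         9   Gizmo           36
4  North        22    Bolt           88
5  South         5    Bolt           20
6  South         8   Gizmo           32
drop duplicate product (keep=first):
  region  discount product  discount_x4
0  North         2   Gizmo            8
1  North         1   Cable            4
2  North        13  Widget           52
4  North        22    Bolt           88
take 2 rows with largest discount:
  region  discount product  discount_x4
4  North        22    Bolt           88
2  North        13  Widget           52
Taking the sum of column 'discount_x4' gives 140.

140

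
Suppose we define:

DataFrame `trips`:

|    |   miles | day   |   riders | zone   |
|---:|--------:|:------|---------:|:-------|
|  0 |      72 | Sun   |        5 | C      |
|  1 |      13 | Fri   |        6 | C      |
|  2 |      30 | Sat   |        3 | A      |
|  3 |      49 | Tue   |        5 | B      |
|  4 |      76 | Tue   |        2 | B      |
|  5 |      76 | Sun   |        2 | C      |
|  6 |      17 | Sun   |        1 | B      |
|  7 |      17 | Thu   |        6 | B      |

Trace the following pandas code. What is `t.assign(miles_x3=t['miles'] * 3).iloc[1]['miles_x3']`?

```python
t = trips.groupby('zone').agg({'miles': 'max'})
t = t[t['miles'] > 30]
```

228

group by zone, max of miles:
      miles
zone       
A        30
B        76
C        76
filter rows where miles > 30:
      miles
zone       
B        76
C        76
add column miles_x3 = t['miles'] * 3:
      miles  miles_x3
zone                 
B        76       228
C        76       228
Then the value at position 1, column 'miles_x3': 228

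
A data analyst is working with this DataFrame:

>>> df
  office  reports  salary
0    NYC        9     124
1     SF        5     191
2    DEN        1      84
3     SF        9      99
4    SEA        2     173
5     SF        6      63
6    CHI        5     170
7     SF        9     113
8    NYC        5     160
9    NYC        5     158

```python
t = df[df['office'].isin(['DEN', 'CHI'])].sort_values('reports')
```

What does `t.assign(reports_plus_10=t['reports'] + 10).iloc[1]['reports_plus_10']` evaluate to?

15

filter rows where office in ['DEN', 'CHI']:
  office  reports  salary
2    DEN        1      84
6    CHI        5     170
sort by reports:
  office  reports  salary
2    DEN        1      84
6    CHI        5     170
add column reports_plus_10 = t['reports'] + 10:
  office  reports  salary  reports_plus_10
2    DEN        1      84               11
6    CHI        5     170               15
Hence 15.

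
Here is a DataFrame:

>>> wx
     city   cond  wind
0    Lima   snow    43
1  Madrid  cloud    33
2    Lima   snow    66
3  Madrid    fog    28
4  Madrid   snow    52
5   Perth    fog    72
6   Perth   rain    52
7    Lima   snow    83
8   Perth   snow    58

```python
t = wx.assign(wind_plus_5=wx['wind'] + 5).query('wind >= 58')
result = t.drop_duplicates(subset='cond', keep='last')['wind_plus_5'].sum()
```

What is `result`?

add column wind_plus_5 = wx['wind'] + 5:
     city   cond  wind  wind_plus_5
0    Lima   snow    43           48
1  Madrid  cloud    33           38
2    Lima   snow    66           71
3  Madrid    fog    28           33
4  Madrid   snow    52           57
5   Perth    fog    72           77
6   Perth   rain    52           57
7    Lima   snow    83           88
8   Perth   snow    58           63
filter rows where wind >= 58:
    city  cond  wind  wind_plus_5
2   Lima  snow    66           71
5  Perth   fog    72           77
7   Lima  snow    83           88
8  Perth  snow    58           63
drop duplicate cond (keep=last):
    city  cond  wind  wind_plus_5
5  Perth   fog    72           77
8  Perth  snow    58           63

140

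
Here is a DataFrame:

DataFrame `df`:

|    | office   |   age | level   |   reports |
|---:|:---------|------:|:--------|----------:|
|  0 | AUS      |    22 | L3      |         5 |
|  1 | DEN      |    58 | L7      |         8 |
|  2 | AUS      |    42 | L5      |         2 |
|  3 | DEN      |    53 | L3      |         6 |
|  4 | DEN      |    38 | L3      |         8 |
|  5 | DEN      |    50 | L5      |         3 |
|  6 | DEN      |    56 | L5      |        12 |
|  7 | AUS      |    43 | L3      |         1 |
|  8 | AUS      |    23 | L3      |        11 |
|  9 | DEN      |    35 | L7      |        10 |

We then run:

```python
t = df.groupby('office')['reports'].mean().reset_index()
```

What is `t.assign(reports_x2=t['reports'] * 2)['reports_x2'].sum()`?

group by office, mean of reports:
office
AUS    4.750000
DEN    7.833333
Name: reports, dtype: float64
reset_index():
  office   reports
0    AUS  4.750000
1    DEN  7.833333
add column reports_x2 = t['reports'] * 2:
  office   reports  reports_x2
0    AUS  4.750000    9.500000
1    DEN  7.833333   15.666667
sum of column 'reports_x2' → 25.1666666667

25.1666666667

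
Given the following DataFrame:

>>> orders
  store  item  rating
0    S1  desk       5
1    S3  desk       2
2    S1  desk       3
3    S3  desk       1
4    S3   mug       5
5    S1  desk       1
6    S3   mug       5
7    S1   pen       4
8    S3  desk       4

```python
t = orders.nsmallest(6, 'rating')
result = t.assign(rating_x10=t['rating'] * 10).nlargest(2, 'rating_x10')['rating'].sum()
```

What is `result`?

take 6 rows with smallest rating:
  store  item  rating
3    S3  desk       1
5    S1  desk       1
1    S3  desk       2
2    S1  desk       3
7    S1   pen       4
8    S3  desk       4
add column rating_x10 = t['rating'] * 10:
  store  item  rating  rating_x10
3    S3  desk       1          10
5    S1  desk       1          10
1    S3  desk       2          20
2    S1  desk       3          30
7    S1   pen       4          40
8    S3  desk       4          40
take 2 rows with largest rating_x10:
  store  item  rating  rating_x10
7    S1   pen       4          40
8    S3  desk       4          40

8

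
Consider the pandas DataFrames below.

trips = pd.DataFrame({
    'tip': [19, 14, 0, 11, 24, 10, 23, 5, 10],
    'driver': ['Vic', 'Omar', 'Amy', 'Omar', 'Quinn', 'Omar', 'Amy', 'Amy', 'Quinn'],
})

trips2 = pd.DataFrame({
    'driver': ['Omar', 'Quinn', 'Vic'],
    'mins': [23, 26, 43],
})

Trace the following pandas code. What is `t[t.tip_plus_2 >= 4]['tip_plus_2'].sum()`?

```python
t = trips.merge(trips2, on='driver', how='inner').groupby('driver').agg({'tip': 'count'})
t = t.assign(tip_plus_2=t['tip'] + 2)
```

9

merge on 'driver' (how='inner') → 6 rows:
   tip driver  mins
0   19    Vic    43
1   14   Omar    23
2   11   Omar    23
3   24  Quinn    26
4   10   Omar    23
5   10  Quinn    26
group by driver, count of tip:
        tip
driver     
Omar      3
Quinn     2
Vic       1
add column tip_plus_2 = t['tip'] + 2:
        tip  tip_plus_2
driver                 
Omar      3           5
Quinn     2           4
Vic       1           3
filter rows where tip_plus_2 >= 4:
        tip  tip_plus_2
driver                 
Omar      3           5
Quinn     2           4
The sum of column 'tip_plus_2' is 9.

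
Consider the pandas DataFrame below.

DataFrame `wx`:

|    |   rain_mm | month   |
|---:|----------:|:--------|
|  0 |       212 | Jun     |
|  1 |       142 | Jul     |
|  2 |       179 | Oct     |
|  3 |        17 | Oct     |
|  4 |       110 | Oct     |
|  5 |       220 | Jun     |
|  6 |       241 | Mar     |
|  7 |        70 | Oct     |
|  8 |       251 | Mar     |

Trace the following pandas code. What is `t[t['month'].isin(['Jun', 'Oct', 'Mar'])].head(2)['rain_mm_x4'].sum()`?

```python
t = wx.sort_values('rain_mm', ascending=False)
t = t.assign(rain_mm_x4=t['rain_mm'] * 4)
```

1968

sort by rain_mm descending:
   rain_mm month
8      251   Mar
6      241   Mar
5      220   Jun
0      212   Jun
2      179   Oct
1      142   Jul
4      110   Oct
7       70   Oct
3       17   Oct
add column rain_mm_x4 = t['rain_mm'] * 4:
   rain_mm month  rain_mm_x4
8      251   Mar        1004
6      241   Mar         964
5      220   Jun         880
0      212   Jun         848
2      179   Oct         716
1      142   Jul         568
4      110   Oct         440
7       70   Oct         280
3       17   Oct          68
filter rows where month in ['Jun', 'Oct', 'Mar']:
   rain_mm month  rain_mm_x4
8      251   Mar        1004
6      241   Mar         964
5      220   Jun         880
0      212   Jun         848
2      179   Oct         716
4      110   Oct         440
7       70   Oct         280
3       17   Oct          68
take first 2 rows:
   rain_mm month  rain_mm_x4
8      251   Mar        1004
6      241   Mar         964
So sum() = 1968.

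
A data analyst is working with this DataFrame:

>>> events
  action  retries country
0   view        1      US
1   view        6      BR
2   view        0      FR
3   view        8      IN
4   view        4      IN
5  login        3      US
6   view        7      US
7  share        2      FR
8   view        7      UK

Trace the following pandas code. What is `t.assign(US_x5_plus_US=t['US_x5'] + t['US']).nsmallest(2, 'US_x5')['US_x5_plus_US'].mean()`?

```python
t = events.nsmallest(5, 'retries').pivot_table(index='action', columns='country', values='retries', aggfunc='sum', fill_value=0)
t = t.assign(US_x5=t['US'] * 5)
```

3.0

take 5 rows with smallest retries:
  action  retries country
2   view        0      FR
0   view        1      US
7  share        2      FR
5  login        3      US
4   view        4      IN
pivot: rows=action, cols=country, sum(retries):
country  FR  IN  US
action             
login     0   0   3
share     2   0   0
view      0   4   1
add column US_x5 = t['US'] * 5:
country  FR  IN  US  US_x5
action                    
login     0   0   3     15
share     2   0   0      0
view      0   4   1      5
add column US_x5_plus_US = t['US_x5'] + t['US']:
country  FR  IN  US  US_x5  US_x5_plus_US
action                                   
login     0   0   3     15             18
share     2   0   0      0              0
view      0   4   1      5              6
take 2 rows with smallest US_x5:
country  FR  IN  US  US_x5  US_x5_plus_US
action                                   
share     2   0   0      0              0
view      0   4   1      5              6
Hence 3.0.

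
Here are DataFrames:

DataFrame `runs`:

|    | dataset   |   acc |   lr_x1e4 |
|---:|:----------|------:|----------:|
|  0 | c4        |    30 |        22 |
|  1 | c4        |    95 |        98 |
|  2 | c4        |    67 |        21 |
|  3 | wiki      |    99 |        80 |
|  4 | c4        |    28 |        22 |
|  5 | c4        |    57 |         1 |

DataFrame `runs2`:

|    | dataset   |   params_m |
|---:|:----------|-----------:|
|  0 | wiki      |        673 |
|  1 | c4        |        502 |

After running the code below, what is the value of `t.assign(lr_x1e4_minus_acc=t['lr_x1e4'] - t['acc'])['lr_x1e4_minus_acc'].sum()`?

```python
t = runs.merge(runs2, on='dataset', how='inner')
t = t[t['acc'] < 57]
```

merge on 'dataset' (how='inner') → 6 rows:
  dataset  acc  lr_x1e4  params_m
0      c4   30       22       502
1      c4   95       98       502
2      c4   67       21       502
3    wiki   99       80       673
4      c4   28       22       502
5      c4   57        1       502
filter rows where acc < 57:
  dataset  acc  lr_x1e4  params_m
0      c4   30       22       502
4      c4   28       22       502
add column lr_x1e4_minus_acc = t['lr_x1e4'] - t['acc']:
  dataset  acc  lr_x1e4  params_m  lr_x1e4_minus_acc
0      c4   30       22       502                 -8
4      c4   28       22       502                 -6
The sum of column 'lr_x1e4_minus_acc' is -14.

-14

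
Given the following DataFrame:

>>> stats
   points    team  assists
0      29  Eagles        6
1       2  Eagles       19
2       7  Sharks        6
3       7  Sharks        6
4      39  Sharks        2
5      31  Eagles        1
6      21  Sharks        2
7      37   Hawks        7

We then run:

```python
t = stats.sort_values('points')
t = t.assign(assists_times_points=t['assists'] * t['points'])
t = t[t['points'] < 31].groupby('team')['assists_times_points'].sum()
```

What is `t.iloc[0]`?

212

sort by points:
   points    team  assists
1       2  Eagles       19
2       7  Sharks        6
3       7  Sharks        6
6      21  Sharks        2
0      29  Eagles        6
5      31  Eagles        1
7      37   Hawks        7
4      39  Sharks        2
add column assists_times_points = t['assists'] * t['points']:
   points    team  assists  assists_times_points
1       2  Eagles       19                    38
2       7  Sharks        6                    42
3       7  Sharks        6                    42
6      21  Sharks        2                    42
0      29  Eagles        6                   174
5      31  Eagles        1                    31
7      37   Hawks        7                   259
4      39  Sharks        2                    78
filter rows where points < 31:
   points    team  assists  assists_times_points
1       2  Eagles       19                    38
2       7  Sharks        6                    42
3       7  Sharks        6                    42
6      21  Sharks        2                    42
0      29  Eagles        6                   174
group by team, sum of assists_times_points:
team
Eagles    212
Sharks    126
Name: assists_times_points, dtype: int64
Taking the value at position 0 gives 212.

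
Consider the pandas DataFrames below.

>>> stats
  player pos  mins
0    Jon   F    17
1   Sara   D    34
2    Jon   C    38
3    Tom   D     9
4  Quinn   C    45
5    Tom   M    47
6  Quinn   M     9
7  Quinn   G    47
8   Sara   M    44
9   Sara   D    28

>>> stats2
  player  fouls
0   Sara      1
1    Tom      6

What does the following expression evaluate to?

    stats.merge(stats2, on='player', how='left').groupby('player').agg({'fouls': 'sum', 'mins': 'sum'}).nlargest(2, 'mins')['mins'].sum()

207

merge on 'player' (how='left') → 10 rows:
  player pos  mins  fouls
0    Jon   F    17    NaN
1   Sara   D    34    1.0
2    Jon   C    38    NaN
3    Tom   D     9    6.0
4  Quinn   C    45    NaN
5    Tom   M    47    6.0
6  Quinn   M     9    NaN
7  Quinn   G    47    NaN
8   Sara   M    44    1.0
9   Sara   D    28    1.0
group by player: sum(fouls), sum(mins):
        fouls  mins
player             
Jon       0.0    55
Quinn     0.0   101
Sara      3.0   106
Tom      12.0    56
take 2 rows with largest mins:
        fouls  mins
player             
Sara      3.0   106
Quinn     0.0   101
Then the sum of column 'mins': 207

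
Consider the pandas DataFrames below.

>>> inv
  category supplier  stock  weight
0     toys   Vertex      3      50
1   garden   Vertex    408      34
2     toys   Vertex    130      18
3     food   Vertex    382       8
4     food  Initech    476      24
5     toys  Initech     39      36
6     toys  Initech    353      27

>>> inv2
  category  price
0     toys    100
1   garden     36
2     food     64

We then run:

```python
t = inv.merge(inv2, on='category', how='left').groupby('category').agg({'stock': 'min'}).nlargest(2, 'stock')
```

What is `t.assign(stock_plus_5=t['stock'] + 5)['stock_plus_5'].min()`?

merge on 'category' (how='left') → 7 rows:
  category supplier  stock  weight  price
0     toys   Vertex      3      50    100
1   garden   Vertex    408      34     36
2     toys   Vertex    130      18    100
3     food   Vertex    382       8     64
4     food  Initech    476      24     64
5     toys  Initech     39      36    100
6     toys  Initech    353      27    100
group by category, min of stock:
          stock
category       
food        382
garden      408
toys          3
take 2 rows with largest stock:
          stock
category       
garden      408
food        382
add column stock_plus_5 = t['stock'] + 5:
          stock  stock_plus_5
category                     
garden      408           413
food        382           387

387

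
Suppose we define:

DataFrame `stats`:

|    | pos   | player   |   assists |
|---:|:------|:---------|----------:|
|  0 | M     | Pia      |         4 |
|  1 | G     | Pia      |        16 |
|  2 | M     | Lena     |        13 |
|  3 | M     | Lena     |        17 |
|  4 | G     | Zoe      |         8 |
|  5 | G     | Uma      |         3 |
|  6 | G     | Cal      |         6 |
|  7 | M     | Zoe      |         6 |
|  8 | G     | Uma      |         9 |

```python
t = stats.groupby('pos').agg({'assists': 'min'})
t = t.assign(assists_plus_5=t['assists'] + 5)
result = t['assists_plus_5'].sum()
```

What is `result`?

17

group by pos, min of assists:
     assists
pos         
G          3
M          4
add column assists_plus_5 = t['assists'] + 5:
     assists  assists_plus_5
pos                         
G          3               8
M          4               9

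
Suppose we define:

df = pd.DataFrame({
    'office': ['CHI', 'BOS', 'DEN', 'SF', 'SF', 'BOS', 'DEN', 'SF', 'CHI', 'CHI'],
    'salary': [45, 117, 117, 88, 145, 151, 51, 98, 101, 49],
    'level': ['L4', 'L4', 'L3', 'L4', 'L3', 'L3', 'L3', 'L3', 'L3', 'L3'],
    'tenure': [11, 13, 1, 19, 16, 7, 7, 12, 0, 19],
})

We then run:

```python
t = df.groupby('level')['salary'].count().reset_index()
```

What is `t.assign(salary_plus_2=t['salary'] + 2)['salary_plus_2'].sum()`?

group by level, count of salary:
level
L3    7
L4    3
Name: salary, dtype: int64
reset_index():
  level  salary
0    L3       7
1    L4       3
add column salary_plus_2 = t['salary'] + 2:
  level  salary  salary_plus_2
0    L3       7              9
1    L4       3              5
The sum of column 'salary_plus_2' is 14.

14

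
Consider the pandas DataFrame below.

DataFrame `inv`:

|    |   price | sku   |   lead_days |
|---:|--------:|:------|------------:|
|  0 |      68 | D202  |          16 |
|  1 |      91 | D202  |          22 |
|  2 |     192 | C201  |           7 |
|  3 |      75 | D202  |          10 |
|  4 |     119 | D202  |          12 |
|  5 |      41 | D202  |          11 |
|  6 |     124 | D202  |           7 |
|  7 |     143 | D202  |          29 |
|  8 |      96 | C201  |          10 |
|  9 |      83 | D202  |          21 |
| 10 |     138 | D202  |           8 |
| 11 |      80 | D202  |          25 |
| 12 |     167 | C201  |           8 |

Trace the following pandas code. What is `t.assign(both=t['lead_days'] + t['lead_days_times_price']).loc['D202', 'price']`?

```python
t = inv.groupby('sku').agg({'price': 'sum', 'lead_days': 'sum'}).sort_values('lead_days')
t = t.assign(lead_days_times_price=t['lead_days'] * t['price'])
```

962

group by sku: sum(price), sum(lead_days):
      price  lead_days
sku                   
C201    455         25
D202    962        161
sort by lead_days:
      price  lead_days
sku                   
C201    455         25
D202    962        161
add column lead_days_times_price = t['lead_days'] * t['price']:
      price  lead_days  lead_days_times_price
sku                                          
C201    455         25                  11375
D202    962        161                 154882
add column both = t['lead_days'] + t['lead_days_times_price']:
      price  lead_days  lead_days_times_price    both
sku                                                  
C201    455         25                  11375   11400
D202    962        161                 154882  155043
Finally, value at row 'D202', column 'price' = 962.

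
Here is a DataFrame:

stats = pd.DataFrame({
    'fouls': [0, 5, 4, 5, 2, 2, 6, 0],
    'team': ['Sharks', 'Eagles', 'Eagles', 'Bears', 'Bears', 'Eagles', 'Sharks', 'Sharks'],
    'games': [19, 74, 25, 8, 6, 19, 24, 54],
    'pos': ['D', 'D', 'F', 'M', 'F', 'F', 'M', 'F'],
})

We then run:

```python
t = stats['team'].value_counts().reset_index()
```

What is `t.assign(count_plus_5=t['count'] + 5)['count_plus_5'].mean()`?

value_counts of team:
team
Sharks    3
Eagles    3
Bears     2
Name: count, dtype: int64
reset_index():
     team  count
0  Sharks      3
1  Eagles      3
2   Bears      2
add column count_plus_5 = t['count'] + 5:
     team  count  count_plus_5
0  Sharks      3             8
1  Eagles      3             8
2   Bears      2             7
mean of column 'count_plus_5' → 7.66666666667

7.66666666667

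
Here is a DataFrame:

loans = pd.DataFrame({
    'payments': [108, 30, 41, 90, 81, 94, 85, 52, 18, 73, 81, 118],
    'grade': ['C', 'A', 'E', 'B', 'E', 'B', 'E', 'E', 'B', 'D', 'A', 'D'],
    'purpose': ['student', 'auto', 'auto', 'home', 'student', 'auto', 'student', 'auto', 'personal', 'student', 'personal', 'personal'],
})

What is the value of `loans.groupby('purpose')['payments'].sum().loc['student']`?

group by purpose, sum of payments:
purpose
auto        217
home         90
personal    217
student     347
Name: payments, dtype: int64
value at index 'student' → 347

347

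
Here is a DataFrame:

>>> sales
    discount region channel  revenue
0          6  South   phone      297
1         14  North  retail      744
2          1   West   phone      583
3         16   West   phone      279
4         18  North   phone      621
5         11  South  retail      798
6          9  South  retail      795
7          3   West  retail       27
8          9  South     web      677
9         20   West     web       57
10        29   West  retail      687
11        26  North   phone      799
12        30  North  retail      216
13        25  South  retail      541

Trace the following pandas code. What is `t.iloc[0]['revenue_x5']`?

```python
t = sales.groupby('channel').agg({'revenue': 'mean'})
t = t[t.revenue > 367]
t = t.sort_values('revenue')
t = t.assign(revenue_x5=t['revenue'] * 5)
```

group by channel, mean of revenue:
         revenue
channel         
phone      515.8
retail     544.0
web        367.0
filter rows where revenue > 367:
         revenue
channel         
phone      515.8
retail     544.0
sort by revenue:
         revenue
channel         
phone      515.8
retail     544.0
add column revenue_x5 = t['revenue'] * 5:
         revenue  revenue_x5
channel                     
phone      515.8      2579.0
retail     544.0      2720.0
value at position 0, column 'revenue_x5' → 2579.0

2579.0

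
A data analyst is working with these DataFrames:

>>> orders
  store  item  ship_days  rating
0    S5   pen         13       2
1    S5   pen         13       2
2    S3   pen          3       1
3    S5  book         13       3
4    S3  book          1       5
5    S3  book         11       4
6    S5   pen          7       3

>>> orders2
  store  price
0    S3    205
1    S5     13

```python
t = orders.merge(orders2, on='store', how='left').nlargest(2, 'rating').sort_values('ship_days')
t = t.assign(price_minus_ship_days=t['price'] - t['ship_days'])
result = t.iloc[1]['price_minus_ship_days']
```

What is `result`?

194

merge on 'store' (how='left') → 7 rows:
  store  item  ship_days  rating  price
0    S5   pen         13       2     13
1    S5   pen         13       2     13
2    S3   pen          3       1    205
3    S5  book         13       3     13
4    S3  book          1       5    205
5    S3  book         11       4    205
6    S5   pen          7       3     13
take 2 rows with largest rating:
  store  item  ship_days  rating  price
4    S3  book          1       5    205
5    S3  book         11       4    205
sort by ship_days:
  store  item  ship_days  rating  price
4    S3  book          1       5    205
5    S3  book         11       4    205
add column price_minus_ship_days = t['price'] - t['ship_days']:
  store  item  ship_days  rating  price  price_minus_ship_days
4    S3  book          1       5    205                    204
5    S3  book         11       4    205                    194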